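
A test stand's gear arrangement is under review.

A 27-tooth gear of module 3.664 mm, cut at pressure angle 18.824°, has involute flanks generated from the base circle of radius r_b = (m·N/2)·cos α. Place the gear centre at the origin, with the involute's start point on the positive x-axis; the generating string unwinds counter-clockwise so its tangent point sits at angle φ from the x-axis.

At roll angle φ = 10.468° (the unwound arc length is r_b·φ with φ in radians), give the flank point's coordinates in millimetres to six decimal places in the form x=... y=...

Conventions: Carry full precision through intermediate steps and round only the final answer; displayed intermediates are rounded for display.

single-mesh involute tooth geometry (27T wheel at module 3.664)
pitch radius r_p = m·N/2 = 3.664·27/2 = 49.464000
base radius r_b = r_p·cos α = 49.464000·cos 18.824° = 46.818378
roll angle φ = 10.468° = 0.18270107 rad
x = r_b·(cos φ + φ·sin φ) = 47.593260
y = r_b·(sin φ − φ·cos φ) = 0.094857

x=47.593260 y=0.094857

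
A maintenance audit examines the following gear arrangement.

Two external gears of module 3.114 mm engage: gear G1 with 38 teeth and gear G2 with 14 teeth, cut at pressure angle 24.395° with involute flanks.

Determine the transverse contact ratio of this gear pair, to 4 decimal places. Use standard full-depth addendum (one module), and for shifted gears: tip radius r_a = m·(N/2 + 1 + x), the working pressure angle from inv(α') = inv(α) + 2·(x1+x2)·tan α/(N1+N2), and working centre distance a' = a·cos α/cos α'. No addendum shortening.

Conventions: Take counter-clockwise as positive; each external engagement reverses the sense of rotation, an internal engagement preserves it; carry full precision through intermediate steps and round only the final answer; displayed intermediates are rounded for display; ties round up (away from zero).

1.4412

class = single-mesh tooth geometry [involute pair 38T × 14T, m = 3.114]
base radii: r_b1 = 53.883642, r_b2 = 19.851868
tip radii: r_a1 = 62.280000, r_a2 = 24.912000
no profile shift: α' = α, a' = a
action lengths: √(r_a1²−r_b1²) = 31.230618, √(r_a2²−r_b2²) = 15.050285
base pitch p_b = π·m·cos α = 8.909498
CR = (31.230618 + 15.050285 − 80.964000·sin 24.39500°)/8.909498 = 1.441243
contact ratio ≈ 1.4412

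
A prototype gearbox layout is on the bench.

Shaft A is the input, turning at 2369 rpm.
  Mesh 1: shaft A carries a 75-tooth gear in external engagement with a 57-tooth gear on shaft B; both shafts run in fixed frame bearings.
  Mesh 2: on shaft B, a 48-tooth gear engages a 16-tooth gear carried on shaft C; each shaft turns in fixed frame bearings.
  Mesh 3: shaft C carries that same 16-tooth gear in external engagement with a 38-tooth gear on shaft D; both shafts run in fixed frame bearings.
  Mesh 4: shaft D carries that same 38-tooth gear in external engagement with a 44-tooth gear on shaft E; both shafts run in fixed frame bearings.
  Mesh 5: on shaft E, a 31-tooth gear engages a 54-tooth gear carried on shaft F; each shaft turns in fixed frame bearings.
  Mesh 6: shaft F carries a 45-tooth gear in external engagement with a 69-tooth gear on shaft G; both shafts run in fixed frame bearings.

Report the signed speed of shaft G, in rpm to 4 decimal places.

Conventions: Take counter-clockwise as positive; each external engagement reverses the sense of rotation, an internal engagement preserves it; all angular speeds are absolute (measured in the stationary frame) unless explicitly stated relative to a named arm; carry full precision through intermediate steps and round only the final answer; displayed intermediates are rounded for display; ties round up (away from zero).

class = fixed-axis compound train [6 meshes; 6 ratios multiply, 6 sense flips]
mesh 1 [75T→57T]: ω = 2369.0000×75/57 = 3117.1053 rpm, sense flips to −
mesh 2 [48T→16T]: ω = 3117.1053×48/16 = 9351.3158 rpm, sense flips to +
mesh 3 [16T→38T]: ω = 9351.3158×16/38 = 3937.3961 rpm, sense flips to −
mesh 4 [38T→44T]: ω = 3937.3961×38/44 = 3400.4785 rpm, sense flips to +
mesh 5 [31T→54T]: ω = 3400.4785×31/54 = 1952.1265 rpm, sense flips to −
mesh 6 [45T→69T]: ω = 1952.1265×45/69 = 1273.1260 rpm, sense flips to +
signed output speed = +1273.1260 rpm

+1273.1260 rpm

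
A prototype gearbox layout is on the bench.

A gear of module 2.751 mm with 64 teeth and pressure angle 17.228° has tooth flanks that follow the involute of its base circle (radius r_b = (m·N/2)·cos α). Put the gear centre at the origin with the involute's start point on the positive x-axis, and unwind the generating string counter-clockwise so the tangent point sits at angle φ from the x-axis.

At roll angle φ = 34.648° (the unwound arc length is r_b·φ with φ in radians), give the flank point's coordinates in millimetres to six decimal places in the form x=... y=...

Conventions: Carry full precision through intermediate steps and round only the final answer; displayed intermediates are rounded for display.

x=98.079072 y=5.974267

recognized (one wheel, involute flank): single-mesh tooth geometry, m = 2.751, N = 64
pitch radius r_p = m·N/2 = 2.751·64/2 = 88.032000
base radius r_b = r_p·cos α = 88.032000·cos 17.228° = 84.082333
roll angle φ = 34.648° = 0.60472168 rad
x = r_b·(cos φ + φ·sin φ) = 98.079072
y = r_b·(sin φ − φ·cos φ) = 5.974267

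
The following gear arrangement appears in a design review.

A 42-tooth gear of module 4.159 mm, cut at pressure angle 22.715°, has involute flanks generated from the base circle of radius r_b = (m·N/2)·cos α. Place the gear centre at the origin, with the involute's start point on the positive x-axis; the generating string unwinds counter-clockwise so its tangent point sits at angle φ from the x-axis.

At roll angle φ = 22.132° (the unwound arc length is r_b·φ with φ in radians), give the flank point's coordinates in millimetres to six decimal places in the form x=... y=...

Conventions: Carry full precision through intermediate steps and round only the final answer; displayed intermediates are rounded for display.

topology: single-mesh involute geometry — m = 4.159, N = 42
pitch radius r_p = m·N/2 = 4.159·42/2 = 87.339000
base radius r_b = r_p·cos α = 87.339000·cos 22.715° = 80.564728
roll angle φ = 22.132° = 0.38627627 rad
x = r_b·(cos φ + φ·sin φ) = 86.352879
y = r_b·(sin φ − φ·cos φ) = 1.524838

x=86.352879 y=1.524838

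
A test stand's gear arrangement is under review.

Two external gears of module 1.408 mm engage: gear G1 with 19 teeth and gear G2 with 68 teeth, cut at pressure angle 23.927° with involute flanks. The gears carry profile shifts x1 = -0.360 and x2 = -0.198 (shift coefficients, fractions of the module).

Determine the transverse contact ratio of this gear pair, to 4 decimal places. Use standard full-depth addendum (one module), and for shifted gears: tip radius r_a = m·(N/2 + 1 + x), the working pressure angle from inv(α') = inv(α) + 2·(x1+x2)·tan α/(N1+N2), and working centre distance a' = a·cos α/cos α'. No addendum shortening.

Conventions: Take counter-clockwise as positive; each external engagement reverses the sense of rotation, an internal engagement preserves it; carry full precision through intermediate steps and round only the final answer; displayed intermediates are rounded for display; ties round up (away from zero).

1.6488

recognized (one external pair, fixed centres): single-mesh tooth geometry, m = 1.408, N1 = 19, N2 = 68
base radii: r_b1 = 12.226506, r_b2 = 43.758021
tip radii: r_a1 = 14.277120, r_a2 = 49.001216
inv(α') = inv(23.927°) + 2·(-0.360-0.198)·tan α/(19+68) = 0.02040633  ⇒  α' = 22.12298°
a' = a·cos α / cos α' = 61.2480·cos 23.927°/cos 22.12298° = 60.433804
action lengths: √(r_a1²−r_b1²) = 7.372158, √(r_a2²−r_b2²) = 22.053453
base pitch p_b = π·m·cos α = 4.043232
CR = (7.372158 + 22.053453 − 60.433804·sin 22.12298°)/4.043232 = 1.648803
contact ratio ≈ 1.6488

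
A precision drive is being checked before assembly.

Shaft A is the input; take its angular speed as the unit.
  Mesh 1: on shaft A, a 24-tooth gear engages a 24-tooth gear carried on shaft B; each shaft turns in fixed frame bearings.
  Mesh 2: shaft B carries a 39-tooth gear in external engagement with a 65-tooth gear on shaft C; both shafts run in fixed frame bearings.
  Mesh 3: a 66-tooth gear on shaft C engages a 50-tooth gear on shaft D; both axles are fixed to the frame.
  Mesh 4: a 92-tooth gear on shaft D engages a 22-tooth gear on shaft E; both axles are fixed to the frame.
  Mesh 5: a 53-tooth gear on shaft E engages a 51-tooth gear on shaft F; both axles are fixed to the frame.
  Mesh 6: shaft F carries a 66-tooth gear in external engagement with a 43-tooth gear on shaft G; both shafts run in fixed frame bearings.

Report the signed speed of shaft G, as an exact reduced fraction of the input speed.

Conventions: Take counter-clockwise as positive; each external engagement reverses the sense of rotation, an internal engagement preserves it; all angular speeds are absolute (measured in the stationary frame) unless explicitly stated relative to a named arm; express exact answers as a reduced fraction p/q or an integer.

482724/91375

6-mesh fixed-axis compound train (all bearings frame-fixed)
mesh 1 [24T→24T]: |ω|/ω_in = 1×24/24 = 1, sense flips to −
mesh 2 [39T→65T]: |ω|/ω_in = 1×39/65 = 3/5, sense flips to +
mesh 3 [66T→50T]: |ω|/ω_in = (3/5)×66/50 = 99/125, sense flips to −
mesh 4 [92T→22T]: |ω|/ω_in = (99/125)×92/22 = 414/125, sense flips to +
mesh 5 [53T→51T]: |ω|/ω_in = (414/125)×53/51 = 7314/2125, sense flips to −
mesh 6 [66T→43T]: |ω|/ω_in = (7314/2125)×66/43 = 482724/91375, sense flips to +
signed output speed (× input speed) = 482724/91375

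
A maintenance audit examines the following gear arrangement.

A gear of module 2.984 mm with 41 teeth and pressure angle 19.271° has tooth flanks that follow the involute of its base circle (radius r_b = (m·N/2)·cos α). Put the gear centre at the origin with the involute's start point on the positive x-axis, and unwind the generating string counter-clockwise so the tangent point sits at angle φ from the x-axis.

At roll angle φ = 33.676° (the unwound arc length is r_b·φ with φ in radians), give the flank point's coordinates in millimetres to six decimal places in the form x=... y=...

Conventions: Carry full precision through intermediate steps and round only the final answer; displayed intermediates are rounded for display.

x=66.873542 y=3.774892

recognized (one wheel, involute flank): single-mesh tooth geometry, m = 2.984, N = 41
pitch radius r_p = m·N/2 = 2.984·41/2 = 61.172000
base radius r_b = r_p·cos α = 61.172000·cos 19.271° = 57.744418
roll angle φ = 33.676° = 0.58775708 rad
x = r_b·(cos φ + φ·sin φ) = 66.873542
y = r_b·(sin φ − φ·cos φ) = 3.774892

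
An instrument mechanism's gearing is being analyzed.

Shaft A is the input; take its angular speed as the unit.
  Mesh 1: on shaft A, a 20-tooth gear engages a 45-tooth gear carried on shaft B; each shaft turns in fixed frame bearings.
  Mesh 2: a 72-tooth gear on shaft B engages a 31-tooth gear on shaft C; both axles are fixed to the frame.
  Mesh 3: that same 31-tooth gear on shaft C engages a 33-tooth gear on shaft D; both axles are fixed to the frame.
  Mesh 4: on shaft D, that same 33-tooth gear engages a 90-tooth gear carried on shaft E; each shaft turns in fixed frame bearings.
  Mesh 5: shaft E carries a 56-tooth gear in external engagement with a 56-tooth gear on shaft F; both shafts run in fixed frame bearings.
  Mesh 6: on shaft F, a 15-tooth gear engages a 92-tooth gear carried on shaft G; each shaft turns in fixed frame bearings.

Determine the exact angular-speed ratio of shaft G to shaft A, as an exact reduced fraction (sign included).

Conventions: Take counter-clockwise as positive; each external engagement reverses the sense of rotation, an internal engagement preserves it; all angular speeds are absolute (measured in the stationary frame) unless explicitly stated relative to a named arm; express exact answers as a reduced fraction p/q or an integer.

class = fixed-axis compound train [6 meshes; 6 ratios multiply, 6 sense flips]
mesh 1 [20T→45T]: running ratio 4/9, sense −
mesh 2 [72T→31T]: running ratio 32/31, sense +
mesh 3 [31T→33T]: running ratio 32/33, sense −
mesh 4 [33T→90T]: running ratio 16/45, sense +
mesh 5 [56T→56T]: running ratio 16/45, sense −
mesh 6 [15T→92T]: running ratio 4/69, sense +
ω_out/ω_in = 4/69

4/69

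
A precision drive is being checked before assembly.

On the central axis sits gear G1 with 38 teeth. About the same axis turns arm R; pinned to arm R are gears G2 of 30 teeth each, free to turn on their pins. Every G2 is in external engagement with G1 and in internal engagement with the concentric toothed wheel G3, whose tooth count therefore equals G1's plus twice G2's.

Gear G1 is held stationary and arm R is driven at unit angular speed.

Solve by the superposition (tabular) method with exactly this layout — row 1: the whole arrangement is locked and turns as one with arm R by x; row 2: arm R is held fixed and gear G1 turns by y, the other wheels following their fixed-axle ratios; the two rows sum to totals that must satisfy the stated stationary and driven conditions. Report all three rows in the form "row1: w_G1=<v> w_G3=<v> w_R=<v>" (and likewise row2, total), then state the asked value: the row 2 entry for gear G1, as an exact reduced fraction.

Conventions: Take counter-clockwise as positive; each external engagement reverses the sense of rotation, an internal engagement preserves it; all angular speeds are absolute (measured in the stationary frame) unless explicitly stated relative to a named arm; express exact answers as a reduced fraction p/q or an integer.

recognized (axles ride arm R): planetary set, 38/30/98 teeth
superposition row 1 [locked train]: every member turns x
row 2 — arm fixed, fixed-axis ratios: sun y, ring −(38/98)·y, arm 0
boundary: total ω_sun = x + y = 0 and total ω_arm = x = 1  ⇒  y = -1, x = 1
row 2 ring = −(38/98)·(-1) = 19/49
totals (row 1 + row 2): sun 1 + (-1) = 0, ring 1 + 19/49 = 68/49, arm 1 + 0 = 1
asked cell (row2, sun) = -1

row1: w_G1=1 w_G3=1 w_R=1
row2: w_G1=-1 w_G3=19/49 w_R=0
total: w_G1=0 w_G3=68/49 w_R=1
asked value: -1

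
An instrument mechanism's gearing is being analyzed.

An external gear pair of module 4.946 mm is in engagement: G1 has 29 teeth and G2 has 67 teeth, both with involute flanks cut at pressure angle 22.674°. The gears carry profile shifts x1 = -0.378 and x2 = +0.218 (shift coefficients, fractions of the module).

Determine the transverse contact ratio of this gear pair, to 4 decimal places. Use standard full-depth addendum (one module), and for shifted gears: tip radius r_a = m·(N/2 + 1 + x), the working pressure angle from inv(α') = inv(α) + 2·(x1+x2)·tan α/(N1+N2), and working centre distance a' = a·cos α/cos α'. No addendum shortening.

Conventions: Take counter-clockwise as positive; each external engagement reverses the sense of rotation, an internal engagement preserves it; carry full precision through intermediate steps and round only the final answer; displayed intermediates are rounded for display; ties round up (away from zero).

recognized (one external pair, fixed centres): single-mesh tooth geometry, m = 4.946, N1 = 29, N2 = 67
base radii: r_b1 = 66.174216, r_b2 = 152.885258
tip radii: r_a1 = 74.793412, r_a2 = 171.715228
inv(α') = inv(22.674°) + 2·(-0.378+0.218)·tan α/(29+67) = 0.02064743  ⇒  α' = 22.20622°
a' = a·cos α / cos α' = 237.4080·cos 22.674°/cos 22.20622° = 236.608857
action lengths: √(r_a1²−r_b1²) = 34.857246, √(r_a2²−r_b2²) = 78.180671
base pitch p_b = π·m·cos α = 14.337409
CR = (34.857246 + 78.180671 − 236.608857·sin 22.20622°)/14.337409 = 1.646996
contact ratio ≈ 1.6470

1.6470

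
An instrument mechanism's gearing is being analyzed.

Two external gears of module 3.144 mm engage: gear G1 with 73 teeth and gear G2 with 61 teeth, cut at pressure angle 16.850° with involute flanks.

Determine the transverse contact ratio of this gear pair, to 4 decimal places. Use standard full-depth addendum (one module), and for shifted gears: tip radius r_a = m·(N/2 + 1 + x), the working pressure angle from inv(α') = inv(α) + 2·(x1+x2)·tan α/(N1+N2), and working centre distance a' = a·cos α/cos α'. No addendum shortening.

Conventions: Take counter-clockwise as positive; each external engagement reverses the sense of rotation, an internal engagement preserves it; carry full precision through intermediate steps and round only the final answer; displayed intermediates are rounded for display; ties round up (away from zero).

2.0135

class = single-mesh tooth geometry [involute pair 73T × 61T, m = 3.144]
base radii: r_b1 = 109.829170, r_b2 = 91.775060
tip radii: r_a1 = 117.900000, r_a2 = 99.036000
no profile shift: α' = α, a' = a
action lengths: √(r_a1²−r_b1²) = 42.871476, √(r_a2²−r_b2²) = 37.221871
base pitch p_b = π·m·cos α = 9.453110
CR = (42.871476 + 37.221871 − 210.648000·sin 16.85000°)/9.453110 = 2.013456
contact ratio ≈ 2.0135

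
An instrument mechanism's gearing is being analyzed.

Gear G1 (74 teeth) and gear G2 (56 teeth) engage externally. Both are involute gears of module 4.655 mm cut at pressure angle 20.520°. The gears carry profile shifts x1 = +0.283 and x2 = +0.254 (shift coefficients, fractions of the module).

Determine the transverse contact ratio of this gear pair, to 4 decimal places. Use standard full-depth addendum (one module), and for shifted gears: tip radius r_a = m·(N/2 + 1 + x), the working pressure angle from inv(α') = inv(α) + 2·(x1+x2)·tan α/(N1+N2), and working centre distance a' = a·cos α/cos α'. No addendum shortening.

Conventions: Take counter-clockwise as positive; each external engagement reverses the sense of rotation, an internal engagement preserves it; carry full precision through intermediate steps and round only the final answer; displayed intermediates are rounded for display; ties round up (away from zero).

recognized (one external pair, fixed centres): single-mesh tooth geometry, m = 4.655, N1 = 74, N2 = 56
base radii: r_b1 = 161.306670, r_b2 = 122.069912
tip radii: r_a1 = 178.207365, r_a2 = 136.177370
inv(α') = inv(20.520°) + 2·(+0.283+0.254)·tan α/(74+56) = 0.01923318  ⇒  α' = 21.70770°
a' = a·cos α / cos α' = 302.5750·cos 20.520°/cos 21.70770° = 305.006791
action lengths: √(r_a1²−r_b1²) = 75.749741, √(r_a2²−r_b2²) = 60.359031
base pitch p_b = π·m·cos α = 13.696212
CR = (75.749741 + 60.359031 − 305.006791·sin 21.70770°)/13.696212 = 1.700865
contact ratio ≈ 1.7009

1.7009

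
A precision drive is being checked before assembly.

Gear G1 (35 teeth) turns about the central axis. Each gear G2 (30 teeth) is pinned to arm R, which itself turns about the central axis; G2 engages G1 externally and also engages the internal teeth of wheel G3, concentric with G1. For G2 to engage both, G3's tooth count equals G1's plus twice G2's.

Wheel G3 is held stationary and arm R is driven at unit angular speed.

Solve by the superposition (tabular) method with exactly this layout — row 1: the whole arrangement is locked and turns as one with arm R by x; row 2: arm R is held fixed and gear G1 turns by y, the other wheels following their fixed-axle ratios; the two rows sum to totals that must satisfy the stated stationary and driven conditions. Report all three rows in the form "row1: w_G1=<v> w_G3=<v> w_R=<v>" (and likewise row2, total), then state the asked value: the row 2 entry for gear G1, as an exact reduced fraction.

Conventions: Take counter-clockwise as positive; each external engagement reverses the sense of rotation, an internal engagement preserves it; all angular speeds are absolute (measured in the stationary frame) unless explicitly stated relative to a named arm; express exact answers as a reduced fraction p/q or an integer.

row1: w_G1=1 w_G3=1 w_R=1
row2: w_G1=19/7 w_G3=-1 w_R=0
total: w_G1=26/7 w_G3=0 w_R=1
asked value: 19/7

class = planetary set [G3 = 35+2·30 = 95; Willis about the carrier]
row 1 — lock + rotate with arm: ω_sun = ω_ring = ω_arm = x
superposition row 2 [arm held]: sun y, ring −(35/95)·y, arm 0
boundary: total ω_ring = x − (35/95)·y = 0 and total ω_arm = x = 1  ⇒  y = 19/7, x = 1
row 2 ring = −(35/95)·19/7 = -1
totals (row 1 + row 2): sun 1 + 19/7 = 26/7, ring 1 + (-1) = 0, arm 1 + 0 = 1
asked cell (row2, sun) = 19/7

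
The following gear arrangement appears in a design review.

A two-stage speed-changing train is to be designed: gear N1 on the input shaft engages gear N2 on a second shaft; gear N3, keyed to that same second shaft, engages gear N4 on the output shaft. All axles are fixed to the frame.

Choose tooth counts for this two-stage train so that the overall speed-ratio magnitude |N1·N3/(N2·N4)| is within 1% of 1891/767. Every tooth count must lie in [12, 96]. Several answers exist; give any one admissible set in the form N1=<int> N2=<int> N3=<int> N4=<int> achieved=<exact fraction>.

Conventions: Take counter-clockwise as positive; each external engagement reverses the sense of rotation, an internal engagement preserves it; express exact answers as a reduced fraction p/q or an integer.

design class (target 1891/767): fixed-axis compound train
target = 1891/767 in lowest terms: an exact hit needs N1·N3 = k·1891 and N2·N4 = k·767 for one integer k, every count in [12, 96]; additionally prefer no 1:1 stage (N1 ≠ N2, N3 ≠ N4)
k = 1: N1·N3 = 1891 = 31·61, N2·N4 = 767 = 13·59
achieved = 31·61/(13·59) = 1891/767; |achieved − target| = 0 ≤ 1891/76700 ✓

N1=31 N2=13 N3=61 N4=59 achieved=1891/767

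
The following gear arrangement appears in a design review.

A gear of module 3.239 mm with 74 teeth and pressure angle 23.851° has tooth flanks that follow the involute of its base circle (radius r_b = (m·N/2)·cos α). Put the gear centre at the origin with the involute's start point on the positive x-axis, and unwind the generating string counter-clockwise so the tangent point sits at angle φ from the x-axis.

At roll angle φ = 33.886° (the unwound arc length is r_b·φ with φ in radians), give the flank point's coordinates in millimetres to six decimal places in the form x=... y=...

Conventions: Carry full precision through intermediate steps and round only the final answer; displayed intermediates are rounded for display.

x=127.133871 y=7.297065

class = single-mesh tooth geometry [base-circle involute, m = 3.239, 74T]
pitch radius r_p = m·N/2 = 3.239·74/2 = 119.843000
base radius r_b = r_p·cos α = 119.843000·cos 23.851° = 109.608420
roll angle φ = 33.886° = 0.59142227 rad
x = r_b·(cos φ + φ·sin φ) = 127.133871
y = r_b·(sin φ − φ·cos φ) = 7.297065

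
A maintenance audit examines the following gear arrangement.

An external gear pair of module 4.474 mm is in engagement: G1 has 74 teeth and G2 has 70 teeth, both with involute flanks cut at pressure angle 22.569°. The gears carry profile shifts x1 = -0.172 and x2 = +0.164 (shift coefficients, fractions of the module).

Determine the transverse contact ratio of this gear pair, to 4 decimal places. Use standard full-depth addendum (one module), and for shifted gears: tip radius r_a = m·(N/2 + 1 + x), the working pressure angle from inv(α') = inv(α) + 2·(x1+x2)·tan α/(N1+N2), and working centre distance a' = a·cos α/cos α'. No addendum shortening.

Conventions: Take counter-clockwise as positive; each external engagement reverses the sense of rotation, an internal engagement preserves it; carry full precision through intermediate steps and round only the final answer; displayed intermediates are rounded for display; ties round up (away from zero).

topology: single-mesh involute geometry — m = 4.474, 74T/70T pair
base radii: r_b1 = 152.860770, r_b2 = 144.598026
tip radii: r_a1 = 169.242472, r_a2 = 161.797736
inv(α') = inv(22.569°) + 2·(-0.172+0.164)·tan α/(74+70) = 0.02167563  ⇒  α' = 22.55367°
a' = a·cos α / cos α' = 322.1280·cos 22.569°/cos 22.55367° = 322.092196
action lengths: √(r_a1²−r_b1²) = 72.640205, √(r_a2²−r_b2²) = 72.594204
base pitch p_b = π·m·cos α = 12.979088
CR = (72.640205 + 72.594204 − 322.092196·sin 22.55367°)/12.979088 = 1.671640
contact ratio ≈ 1.6716

1.6716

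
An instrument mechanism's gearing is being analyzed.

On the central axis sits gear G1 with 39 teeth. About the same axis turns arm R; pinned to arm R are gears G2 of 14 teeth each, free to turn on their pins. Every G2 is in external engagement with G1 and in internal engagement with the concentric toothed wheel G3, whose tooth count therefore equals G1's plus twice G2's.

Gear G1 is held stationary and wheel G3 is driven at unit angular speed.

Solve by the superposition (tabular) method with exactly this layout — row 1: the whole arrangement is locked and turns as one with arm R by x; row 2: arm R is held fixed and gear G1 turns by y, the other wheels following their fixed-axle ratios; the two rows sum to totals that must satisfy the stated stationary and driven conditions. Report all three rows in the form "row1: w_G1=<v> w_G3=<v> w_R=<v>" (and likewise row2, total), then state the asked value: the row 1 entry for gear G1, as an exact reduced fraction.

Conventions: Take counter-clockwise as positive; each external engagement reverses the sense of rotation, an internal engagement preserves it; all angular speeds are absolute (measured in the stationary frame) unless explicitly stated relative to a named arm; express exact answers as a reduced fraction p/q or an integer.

row1: w_G1=67/106 w_G3=67/106 w_R=67/106
row2: w_G1=-67/106 w_G3=39/106 w_R=0
total: w_G1=0 w_G3=1 w_R=67/106
asked value: 67/106

planetary set (39T centre, 14T on arm, 67T internal) — Willis relation
row 1: whole set turns with the arm by x
superposition row 2 [arm held]: sun y, ring −(39/67)·y, arm 0
boundary: total ω_sun = x + y = 0 and total ω_ring = x − (39/67)·y = 1  ⇒  y = -67/106, x = 67/106
row 2 ring = −(39/67)·(-67/106) = 39/106
totals (row 1 + row 2): sun 67/106 + (-67/106) = 0, ring 67/106 + 39/106 = 1, arm 67/106 + 0 = 67/106
asked cell (row1, sun) = 67/106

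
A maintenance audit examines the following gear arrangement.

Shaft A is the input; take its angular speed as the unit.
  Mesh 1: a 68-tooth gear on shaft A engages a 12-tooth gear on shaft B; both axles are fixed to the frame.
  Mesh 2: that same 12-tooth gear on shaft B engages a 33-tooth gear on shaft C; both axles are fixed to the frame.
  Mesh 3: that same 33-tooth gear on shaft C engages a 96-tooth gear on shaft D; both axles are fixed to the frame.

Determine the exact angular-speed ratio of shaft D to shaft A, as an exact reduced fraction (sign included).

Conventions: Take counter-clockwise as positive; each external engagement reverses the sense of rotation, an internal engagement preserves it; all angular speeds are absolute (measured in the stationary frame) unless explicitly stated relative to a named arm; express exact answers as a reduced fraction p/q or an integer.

class = fixed-axis compound train [3 meshes; 3 ratios multiply, 3 sense flips]
mesh 1 [68T→12T]: running ratio 17/3, sense −
mesh 2 [12T→33T]: running ratio 68/33, sense +
mesh 3 [33T→96T]: running ratio 17/24, sense −
ω_out/ω_in = -17/24

-17/24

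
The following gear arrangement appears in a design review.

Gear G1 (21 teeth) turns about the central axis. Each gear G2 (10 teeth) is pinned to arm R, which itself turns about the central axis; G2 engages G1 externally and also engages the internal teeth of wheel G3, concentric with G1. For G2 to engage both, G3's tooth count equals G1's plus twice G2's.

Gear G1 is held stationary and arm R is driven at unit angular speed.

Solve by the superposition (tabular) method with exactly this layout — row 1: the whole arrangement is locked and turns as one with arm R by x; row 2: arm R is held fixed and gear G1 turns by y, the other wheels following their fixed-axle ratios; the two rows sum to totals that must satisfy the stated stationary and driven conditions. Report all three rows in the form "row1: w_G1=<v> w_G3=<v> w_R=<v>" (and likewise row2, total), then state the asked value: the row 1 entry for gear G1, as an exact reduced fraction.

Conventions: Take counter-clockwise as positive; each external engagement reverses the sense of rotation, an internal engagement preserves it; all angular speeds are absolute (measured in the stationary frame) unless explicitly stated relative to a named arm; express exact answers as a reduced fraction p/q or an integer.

recognized (axles ride arm R): planetary set, 21/10/41 teeth
row 1 (train locked, turned with arm): all members turn x
superposition row 2 [arm held]: sun y, ring −(21/41)·y, arm 0
boundary: total ω_sun = x + y = 0 and total ω_arm = x = 1  ⇒  y = -1, x = 1
row 2 ring = −(21/41)·(-1) = 21/41
totals (row 1 + row 2): sun 1 + (-1) = 0, ring 1 + 21/41 = 62/41, arm 1 + 0 = 1
asked cell (row1, sun) = 1

row1: w_G1=1 w_G3=1 w_R=1
row2: w_G1=-1 w_G3=21/41 w_R=0
total: w_G1=0 w_G3=62/41 w_R=1
asked value: 1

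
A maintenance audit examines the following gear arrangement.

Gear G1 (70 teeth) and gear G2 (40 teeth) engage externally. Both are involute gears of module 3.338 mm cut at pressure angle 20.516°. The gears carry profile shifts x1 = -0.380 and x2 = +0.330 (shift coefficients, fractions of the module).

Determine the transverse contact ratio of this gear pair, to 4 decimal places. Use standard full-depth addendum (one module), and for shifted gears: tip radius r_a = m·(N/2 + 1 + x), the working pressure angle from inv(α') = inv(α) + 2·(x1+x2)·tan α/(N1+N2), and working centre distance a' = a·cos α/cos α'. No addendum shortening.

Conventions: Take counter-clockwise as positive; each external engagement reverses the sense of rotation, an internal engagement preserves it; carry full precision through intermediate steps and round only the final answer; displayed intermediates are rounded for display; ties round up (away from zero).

1.7021

class = single-mesh tooth geometry [involute pair 70T × 40T, m = 3.338]
base radii: r_b1 = 109.419982, r_b2 = 62.525704
tip radii: r_a1 = 118.899560, r_a2 = 71.199540
inv(α') = inv(20.516°) + 2·(-0.380+0.330)·tan α/(70+40) = 0.01579107  ⇒  α' = 20.37576°
a' = a·cos α / cos α' = 183.5900·cos 20.516°/cos 20.37576° = 183.422553
action lengths: √(r_a1²−r_b1²) = 46.522821, √(r_a2²−r_b2²) = 34.057464
base pitch p_b = π·m·cos α = 9.821515
CR = (46.522821 + 34.057464 − 183.422553·sin 20.37576°)/9.821515 = 1.702084
contact ratio ≈ 1.7021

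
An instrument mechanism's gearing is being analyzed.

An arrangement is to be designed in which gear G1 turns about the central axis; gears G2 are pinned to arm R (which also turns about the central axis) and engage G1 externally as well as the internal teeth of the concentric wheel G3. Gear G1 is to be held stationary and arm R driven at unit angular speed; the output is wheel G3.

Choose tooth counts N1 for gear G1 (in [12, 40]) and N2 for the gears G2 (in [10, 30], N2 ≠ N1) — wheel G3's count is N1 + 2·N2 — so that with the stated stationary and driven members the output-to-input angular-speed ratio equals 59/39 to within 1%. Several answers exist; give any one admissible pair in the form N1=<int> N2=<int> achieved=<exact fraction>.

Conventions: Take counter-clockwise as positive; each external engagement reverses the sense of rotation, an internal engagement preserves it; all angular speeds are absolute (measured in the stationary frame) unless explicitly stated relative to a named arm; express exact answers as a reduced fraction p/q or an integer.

N1=40 N2=19 achieved=59/39

topology: planetary set — design target 59/39, arm = carrier (Willis)
Willis with ω_sun = 0: ω_ring/ω_arm = (N1+N3)/N3; set equal to 59/39  ⇒  N3/N1 = 1/(59/39 − 1) = 39/20
N3 = N1 + 2·N2  ⇒  N2/N1 = (N3/N1 − 1)/2 = (39/20 − 1)/2 = 19/40
smallest multiple with N1 ≥ 12 and N2 ≥ 10: k = 1  ⇒  N1 = 1·40 = 40, N2 = 1·19 = 19 (N1 ≤ 40, N2 ≤ 30, N2 ≠ N1 ✓), N3 = 40 + 2·19 = 78
check: (N1+N3)/N3 with N1 = 40, N3 = 78 gives 59/39; |achieved − target| = 0 ≤ 59/3900 ✓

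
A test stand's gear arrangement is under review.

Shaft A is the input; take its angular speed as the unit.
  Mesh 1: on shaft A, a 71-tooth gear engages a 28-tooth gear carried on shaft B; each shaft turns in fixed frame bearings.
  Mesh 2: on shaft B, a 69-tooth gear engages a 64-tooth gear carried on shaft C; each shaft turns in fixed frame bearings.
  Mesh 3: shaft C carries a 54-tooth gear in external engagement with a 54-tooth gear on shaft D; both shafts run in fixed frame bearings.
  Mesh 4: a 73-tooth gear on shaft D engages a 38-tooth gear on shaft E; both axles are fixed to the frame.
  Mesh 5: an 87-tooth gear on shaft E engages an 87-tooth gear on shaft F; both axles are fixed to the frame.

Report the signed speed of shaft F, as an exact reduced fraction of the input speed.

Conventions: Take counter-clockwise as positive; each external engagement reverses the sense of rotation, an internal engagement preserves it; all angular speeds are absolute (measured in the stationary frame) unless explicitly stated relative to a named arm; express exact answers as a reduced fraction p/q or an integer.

5-mesh fixed-axis compound train (all bearings frame-fixed)
mesh 1 [71T→28T]: |ω|/ω_in = 1×71/28 = 71/28, sense flips to −
mesh 2 [69T→64T]: |ω|/ω_in = (71/28)×69/64 = 4899/1792, sense flips to +
mesh 3 [54T→54T]: |ω|/ω_in = (4899/1792)×54/54 = 4899/1792, sense flips to −
mesh 4 [73T→38T]: |ω|/ω_in = (4899/1792)×73/38 = 357627/68096, sense flips to +
mesh 5 [87T→87T]: |ω|/ω_in = (357627/68096)×87/87 = 357627/68096, sense flips to −
signed output speed (× input speed) = -357627/68096

-357627/68096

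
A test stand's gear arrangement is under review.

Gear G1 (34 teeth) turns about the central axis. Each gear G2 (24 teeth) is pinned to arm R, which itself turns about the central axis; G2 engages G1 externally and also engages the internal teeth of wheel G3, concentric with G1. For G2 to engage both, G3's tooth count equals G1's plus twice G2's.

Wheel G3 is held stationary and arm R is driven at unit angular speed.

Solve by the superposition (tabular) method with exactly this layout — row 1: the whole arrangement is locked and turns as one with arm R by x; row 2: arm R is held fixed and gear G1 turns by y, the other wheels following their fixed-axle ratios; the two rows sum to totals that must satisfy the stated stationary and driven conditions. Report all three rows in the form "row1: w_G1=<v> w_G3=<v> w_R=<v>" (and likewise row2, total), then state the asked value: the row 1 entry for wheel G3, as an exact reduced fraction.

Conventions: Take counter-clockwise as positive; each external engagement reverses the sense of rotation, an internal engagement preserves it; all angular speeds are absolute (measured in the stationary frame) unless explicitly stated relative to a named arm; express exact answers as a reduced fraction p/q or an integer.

row1: w_G1=1 w_G3=1 w_R=1
row2: w_G1=41/17 w_G3=-1 w_R=0
total: w_G1=58/17 w_G3=0 w_R=1
asked value: 1

class = planetary set [G3 = 34+2·24 = 82; Willis about the carrier]
superposition row 1 [locked train]: every member turns x
row 2 (arm held, sun turns y): ω_ring = −(34/82)·y, ω_arm = 0
boundary: total ω_ring = x − (34/82)·y = 0 and total ω_arm = x = 1  ⇒  y = 41/17, x = 1
row 2 ring = −(34/82)·41/17 = -1
totals (row 1 + row 2): sun 1 + 41/17 = 58/17, ring 1 + (-1) = 0, arm 1 + 0 = 1
asked cell (row1, ring) = 1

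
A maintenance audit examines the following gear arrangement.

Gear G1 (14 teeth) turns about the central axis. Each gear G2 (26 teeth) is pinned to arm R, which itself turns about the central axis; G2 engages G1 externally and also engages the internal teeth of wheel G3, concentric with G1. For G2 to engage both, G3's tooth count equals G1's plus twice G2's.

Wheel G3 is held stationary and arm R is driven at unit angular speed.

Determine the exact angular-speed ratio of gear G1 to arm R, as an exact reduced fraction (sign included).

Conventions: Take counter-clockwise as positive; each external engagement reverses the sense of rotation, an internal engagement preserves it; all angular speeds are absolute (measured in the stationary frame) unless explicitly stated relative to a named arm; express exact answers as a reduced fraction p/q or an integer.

class = planetary set [G3 = 14+2·26 = 66; Willis about the carrier]
ring teeth: 14 + 2·26 = 66
14(ω_sun−ω_arm) = −66(ω_ring−ω_arm),  ω_ring = 0, ω_arm = 1
ω_sun = 1 − (66/14)(0−1) = 40/7
ω_out/ω_in = 40/7

40/7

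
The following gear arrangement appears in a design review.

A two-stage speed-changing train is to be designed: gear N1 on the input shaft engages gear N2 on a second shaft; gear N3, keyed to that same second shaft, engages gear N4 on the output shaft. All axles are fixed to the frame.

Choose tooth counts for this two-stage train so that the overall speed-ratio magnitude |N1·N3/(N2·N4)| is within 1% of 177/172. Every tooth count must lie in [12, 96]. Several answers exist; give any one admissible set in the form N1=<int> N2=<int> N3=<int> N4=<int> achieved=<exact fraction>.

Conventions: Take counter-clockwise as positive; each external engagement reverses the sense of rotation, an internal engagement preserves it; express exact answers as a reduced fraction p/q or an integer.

2-stage fixed-axis compound train for ratio 177/172
target = 177/172 in lowest terms: an exact hit needs N1·N3 = k·177 and N2·N4 = k·172 for one integer k, every count in [12, 96]; additionally prefer no 1:1 stage (N1 ≠ N2, N3 ≠ N4)
k = 1…3: no 1:1-free in-range split of k·177 and k·172 into factor pairs; take k = 4
k = 4: N1·N3 = 708 = 12·59, N2·N4 = 688 = 16·43
achieved = 12·59/(16·43) = 177/172; |achieved − target| = 0 ≤ 177/17200 ✓

N1=12 N2=16 N3=59 N4=43 achieved=177/172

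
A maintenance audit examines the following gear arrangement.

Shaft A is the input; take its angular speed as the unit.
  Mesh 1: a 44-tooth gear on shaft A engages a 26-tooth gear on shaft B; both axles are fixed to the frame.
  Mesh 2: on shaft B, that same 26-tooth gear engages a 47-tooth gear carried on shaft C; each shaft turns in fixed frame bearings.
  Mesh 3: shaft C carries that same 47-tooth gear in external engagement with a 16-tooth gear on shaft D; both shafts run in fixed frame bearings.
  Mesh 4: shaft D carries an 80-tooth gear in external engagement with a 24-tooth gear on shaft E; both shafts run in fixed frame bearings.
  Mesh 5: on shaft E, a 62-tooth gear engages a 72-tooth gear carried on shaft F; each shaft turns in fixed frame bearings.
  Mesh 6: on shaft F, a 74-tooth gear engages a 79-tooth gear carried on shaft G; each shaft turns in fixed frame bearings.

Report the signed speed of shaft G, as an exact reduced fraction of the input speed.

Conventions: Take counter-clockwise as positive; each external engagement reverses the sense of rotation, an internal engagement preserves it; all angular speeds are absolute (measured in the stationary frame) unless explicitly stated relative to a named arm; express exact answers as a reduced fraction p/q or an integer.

6-mesh fixed-axis compound train (all bearings frame-fixed)
mesh 1 [44T→26T]: |ω|/ω_in = 1×44/26 = 22/13, sense flips to −
mesh 2 [26T→47T]: |ω|/ω_in = (22/13)×26/47 = 44/47, sense flips to +
mesh 3 [47T→16T]: |ω|/ω_in = (44/47)×47/16 = 11/4, sense flips to −
mesh 4 [80T→24T]: |ω|/ω_in = (11/4)×80/24 = 55/6, sense flips to +
mesh 5 [62T→72T]: |ω|/ω_in = (55/6)×62/72 = 1705/216, sense flips to −
mesh 6 [74T→79T]: |ω|/ω_in = (1705/216)×74/79 = 63085/8532, sense flips to +
signed output speed (× input speed) = 63085/8532

63085/8532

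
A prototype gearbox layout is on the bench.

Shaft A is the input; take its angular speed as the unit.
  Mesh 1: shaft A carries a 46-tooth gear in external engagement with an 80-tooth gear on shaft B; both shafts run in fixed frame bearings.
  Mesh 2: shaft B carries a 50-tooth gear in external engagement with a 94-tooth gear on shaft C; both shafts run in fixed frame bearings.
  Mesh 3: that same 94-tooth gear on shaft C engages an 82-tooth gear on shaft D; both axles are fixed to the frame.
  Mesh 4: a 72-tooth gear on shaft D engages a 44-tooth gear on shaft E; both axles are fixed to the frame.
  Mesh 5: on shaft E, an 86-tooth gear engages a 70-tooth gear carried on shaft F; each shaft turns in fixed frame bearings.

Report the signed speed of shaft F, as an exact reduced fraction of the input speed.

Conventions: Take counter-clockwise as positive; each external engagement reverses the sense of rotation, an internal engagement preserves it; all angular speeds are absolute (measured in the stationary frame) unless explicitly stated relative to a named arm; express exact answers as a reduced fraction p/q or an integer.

-8901/12628

5-mesh fixed-axis compound train (all bearings frame-fixed)
mesh 1 [46T→80T]: |ω|/ω_in = 1×46/80 = 23/40, sense flips to −
mesh 2 [50T→94T]: |ω|/ω_in = (23/40)×50/94 = 115/376, sense flips to +
mesh 3 [94T→82T]: |ω|/ω_in = (115/376)×94/82 = 115/328, sense flips to −
mesh 4 [72T→44T]: |ω|/ω_in = (115/328)×72/44 = 1035/1804, sense flips to +
mesh 5 [86T→70T]: |ω|/ω_in = (1035/1804)×86/70 = 8901/12628, sense flips to −
signed output speed (× input speed) = -8901/12628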